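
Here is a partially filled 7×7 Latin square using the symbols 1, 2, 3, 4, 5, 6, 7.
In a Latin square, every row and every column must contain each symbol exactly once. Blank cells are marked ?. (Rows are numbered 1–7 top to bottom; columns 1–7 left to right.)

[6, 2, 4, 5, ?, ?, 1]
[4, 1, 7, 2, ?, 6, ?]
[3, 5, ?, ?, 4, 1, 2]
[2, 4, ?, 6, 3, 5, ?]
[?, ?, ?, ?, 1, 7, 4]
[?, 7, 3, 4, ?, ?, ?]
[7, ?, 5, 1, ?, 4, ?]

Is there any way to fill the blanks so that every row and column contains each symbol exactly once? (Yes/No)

Yes

No row or column among the givens repeats a symbol, and propagating forced cells runs into no contradiction.
One valid completion exists (for instance, 6 2 4 5 7 3 1 / 4 1 7 2 5 6 3 / 3 5 6 7 4 1 2 / 2 4 1 6 3 5 7 / 5 6 2 3 1 7 4 / 1 7 3 4 6 2 5 / 7 3 5 1 2 4 6).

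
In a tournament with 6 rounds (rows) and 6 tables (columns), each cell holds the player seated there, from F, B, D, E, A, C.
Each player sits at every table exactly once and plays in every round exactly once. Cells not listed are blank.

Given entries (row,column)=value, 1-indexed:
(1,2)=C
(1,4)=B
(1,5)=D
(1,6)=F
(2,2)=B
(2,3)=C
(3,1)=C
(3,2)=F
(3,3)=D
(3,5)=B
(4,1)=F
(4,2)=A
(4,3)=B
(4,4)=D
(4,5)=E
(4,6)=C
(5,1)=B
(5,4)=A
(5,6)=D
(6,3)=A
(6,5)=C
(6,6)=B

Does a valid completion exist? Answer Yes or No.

No

Round 1, table 3: round 1 has {F, B, D, C} and table 3 has {B, D, A, C}, so it must be E.
Round 1, table 1: round 1 has {F, B, D, E, C} and table 1 has {F, B, C}, so it must be A.
Round 3, table 4: round 3 has {F, B, D, C} and table 4 has {B, D, A}, so it must be E.
Round 2, table 4: round 2 has {B, C} and table 4 has {B, D, E, A}, so it must be F.
Now round 6, table 4: round 6 together with table 4 already contain {F, B, D, E, A, C} — every symbol — so nothing can go there. The grid has no valid completion.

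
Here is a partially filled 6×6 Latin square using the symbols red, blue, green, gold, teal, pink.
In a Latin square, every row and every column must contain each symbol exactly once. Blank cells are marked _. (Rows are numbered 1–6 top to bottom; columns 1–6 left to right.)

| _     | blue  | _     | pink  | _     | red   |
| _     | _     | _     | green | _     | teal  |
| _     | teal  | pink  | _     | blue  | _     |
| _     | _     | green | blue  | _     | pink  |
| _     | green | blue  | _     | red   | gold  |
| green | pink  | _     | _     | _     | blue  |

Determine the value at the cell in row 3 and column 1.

Row 3, column 6: row 3 has {blue, teal, pink} and column 6 has {red, blue, gold, teal, pink}, leaving only green.
Row 5, column 4: row 5 has {red, blue, green, gold} and column 4 has {blue, green, pink}, leaving only teal.
Row 5, column 1: row 5 has {red, blue, green, gold, teal} and column 1 has {green}, leaving only pink.
Row 3, column 1 is narrowed to {red, gold}.
If it were gold, then row 4, column 2 would be left with no valid symbol.
So row 3, column 1 must be red.

red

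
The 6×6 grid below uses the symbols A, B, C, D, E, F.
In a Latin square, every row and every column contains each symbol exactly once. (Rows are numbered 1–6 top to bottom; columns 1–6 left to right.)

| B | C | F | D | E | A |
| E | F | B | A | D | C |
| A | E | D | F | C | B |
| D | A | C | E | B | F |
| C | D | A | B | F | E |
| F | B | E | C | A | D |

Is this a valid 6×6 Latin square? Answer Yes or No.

Each row is a permutation of the 6 symbols, and so is each column.

Yes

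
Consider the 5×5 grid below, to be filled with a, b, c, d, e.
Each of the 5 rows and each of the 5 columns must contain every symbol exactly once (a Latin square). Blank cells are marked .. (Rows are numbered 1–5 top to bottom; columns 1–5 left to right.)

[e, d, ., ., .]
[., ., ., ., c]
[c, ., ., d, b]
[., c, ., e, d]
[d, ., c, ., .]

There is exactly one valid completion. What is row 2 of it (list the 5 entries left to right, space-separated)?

a e d b c

Row 1, column 5: row 1 has {d, e} and column 5 has {b, c, d}, leaving only a.
Row 1, column 3: row 1 has {a, d, e} and column 3 has {c}, leaving only b.
Row 1, column 4: row 1 has {a, b, d, e} and column 4 has {d, e}, leaving only c.
Row 4, column 3: row 4 has {c, d, e} and column 3 has {b, c}, leaving only a.
Row 3, column 3: row 3 has {b, c, d} and column 3 has {a, b, c}, leaving only e.
Row 2, column 3: row 2 has {c} and column 3 has {a, b, c, e}, leaving only d.
Row 3, column 2: row 3 has {b, c, d, e} and column 2 has {c, d}, leaving only a.
Row 4, column 1: row 4 has {a, c, d, e} and column 1 has {c, d, e}, leaving only b.
Row 2, column 1: row 2 has {c, d} and column 1 has {b, c, d, e}, leaving only a.
Row 2, column 4: row 2 has {a, c, d} and column 4 has {c, d, e}, leaving only b.
Row 2, column 2: row 2 has {a, b, c, d} and column 2 has {a, c, d}, leaving only e.
So row 2 reads: a e d b c.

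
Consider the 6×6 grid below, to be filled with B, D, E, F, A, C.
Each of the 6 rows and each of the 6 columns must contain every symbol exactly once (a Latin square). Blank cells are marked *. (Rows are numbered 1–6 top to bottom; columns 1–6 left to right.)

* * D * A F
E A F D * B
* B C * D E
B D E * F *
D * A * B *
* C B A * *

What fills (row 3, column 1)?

A

Row 1, column 1: row 1 has {D, F, A} and column 1 has {B, D, E}, leaving only C.
Row 1, column 2: row 1 has {D, F, A, C} and column 2 has {B, D, A, C}, leaving only E.
Row 1, column 4: row 1 has {D, E, F, A, C} and column 4 has {D, A}, leaving only B.
Row 2, column 5: row 2 has {B, D, E, F, A} and column 5 has {B, D, F, A}, leaving only C.
Row 3, column 4: row 3 has {B, D, E, C} and column 4 has {B, D, A}, leaving only F.
Row 3 already has {B, D, E, F, C} and column 1 already has {B, D, E, C}, so row 3, column 1 must be A.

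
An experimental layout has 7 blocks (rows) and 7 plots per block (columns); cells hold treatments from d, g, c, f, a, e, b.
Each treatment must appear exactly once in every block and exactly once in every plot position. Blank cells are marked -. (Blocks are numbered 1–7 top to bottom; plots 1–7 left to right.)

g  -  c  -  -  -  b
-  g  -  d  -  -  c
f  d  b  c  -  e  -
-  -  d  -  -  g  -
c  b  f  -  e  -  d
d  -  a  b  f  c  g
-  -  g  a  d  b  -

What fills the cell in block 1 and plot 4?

e

Block 1, plot 5: block 1 has {g, c, b} and plot 5 has {d, f, e}, leaving only a.
Block 2, plot 3: block 2 has {d, g, c} and plot 3 has {d, g, c, f, a, b}, leaving only e.
Block 2, plot 5: block 2 has {d, g, c, e} and plot 5 has {d, f, a, e}, leaving only b.
Block 2, plot 1: block 2 has {d, g, c, e, b} and plot 1 has {d, g, c, f}, leaving only a.
Block 2, plot 6: block 2 has {d, g, c, a, e, b} and plot 6 has {g, c, e, b}, leaving only f.
Block 1, plot 6: block 1 has {g, c, a, b} and plot 6 has {g, c, f, e, b}, leaving only d.
Block 3, plot 5: block 3 has {d, c, f, e, b} and plot 5 has {d, f, a, e, b}, leaving only g.
Block 3, plot 7: block 3 has {d, g, c, f, e, b} and plot 7 has {d, g, c, b}, leaving only a.
Block 4, plot 5: block 4 has {d, g} and plot 5 has {d, g, f, a, e, b}, leaving only c.
Block 5, plot 4: block 5 has {d, c, f, e, b} and plot 4 has {d, c, a, b}, leaving only g.
Block 5, plot 6: block 5 has {d, g, c, f, e, b} and plot 6 has {d, g, c, f, e, b}, leaving only a.
Block 6, plot 2: block 6 has {d, g, c, f, a, b} and plot 2 has {d, g, b}, leaving only e.
Block 1, plot 2: block 1 has {d, g, c, a, b} and plot 2 has {d, g, e, b}, leaving only f.
Block 1 already has {d, g, c, f, a, b} and plot 4 already has {d, g, c, a, b}, so block 1, plot 4 must be e.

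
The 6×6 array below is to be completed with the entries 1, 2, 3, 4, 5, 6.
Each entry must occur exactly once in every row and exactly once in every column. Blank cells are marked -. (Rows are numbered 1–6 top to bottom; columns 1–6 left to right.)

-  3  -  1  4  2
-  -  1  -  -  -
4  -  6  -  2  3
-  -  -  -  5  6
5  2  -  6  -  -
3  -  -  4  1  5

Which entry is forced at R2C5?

6

Row 1, column 1: row 1 has {1, 2, 3, 4} and column 1 has {3, 4, 5}, leaving only 6.
Row 1, column 3: row 1 has {1, 2, 3, 4, 6} and column 3 has {1, 6}, leaving only 5.
Row 2, column 1: row 2 has {1} and column 1 has {3, 4, 5, 6}, leaving only 2.
Row 2, column 6: row 2 has {1, 2} and column 6 has {2, 3, 5, 6}, leaving only 4.
Row 3, column 4: row 3 has {2, 3, 4, 6} and column 4 has {1, 4, 6}, leaving only 5.
Row 2, column 4: row 2 has {1, 2, 4} and column 4 has {1, 4, 5, 6}, leaving only 3.
Row 2 already has {1, 2, 3, 4} and column 5 already has {1, 2, 4, 5}, so row 2, column 5 must be 6.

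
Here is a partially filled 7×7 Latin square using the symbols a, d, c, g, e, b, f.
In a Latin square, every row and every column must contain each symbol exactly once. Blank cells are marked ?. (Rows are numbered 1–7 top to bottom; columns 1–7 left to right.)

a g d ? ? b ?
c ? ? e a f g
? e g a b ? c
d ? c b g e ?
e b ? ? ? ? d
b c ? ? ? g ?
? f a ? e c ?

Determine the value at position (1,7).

Row 2, column 2: row 2 has {a, c, g, e, f} and column 2 has {c, g, e, b, f}, leaving only d.
Row 2, column 3: row 2 has {a, d, c, g, e, f} and column 3 has {a, d, c, g}, leaving only b.
Row 3, column 1: row 3 has {a, c, g, e, b} and column 1 has {a, d, c, e, b}, leaving only f.
Row 3, column 6: row 3 has {a, c, g, e, b, f} and column 6 has {c, g, e, b, f}, leaving only d.
Row 4, column 2: row 4 has {d, c, g, e, b} and column 2 has {d, c, g, e, b, f}, leaving only a.
Row 4, column 7: row 4 has {a, d, c, g, e, b} and column 7 has {d, c, g}, leaving only f.
Row 1 already has {a, d, g, b} and column 7 already has {d, c, g, f}, so row 1, column 7 must be e.

e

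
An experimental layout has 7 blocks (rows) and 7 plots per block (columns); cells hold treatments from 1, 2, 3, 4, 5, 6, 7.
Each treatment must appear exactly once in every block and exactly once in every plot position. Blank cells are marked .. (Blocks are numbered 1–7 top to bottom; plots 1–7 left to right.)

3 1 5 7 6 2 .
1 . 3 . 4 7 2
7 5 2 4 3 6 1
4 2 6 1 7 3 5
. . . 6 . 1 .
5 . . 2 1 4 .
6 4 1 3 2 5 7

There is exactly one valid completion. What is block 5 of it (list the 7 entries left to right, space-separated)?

2 7 4 6 5 1 3

Block 5, plot 1: block 5 has {1, 6} and plot 1 has {1, 3, 4, 5, 6, 7}, leaving only 2.
Block 5, plot 5: block 5 has {1, 2, 6} and plot 5 has {1, 2, 3, 4, 6, 7}, leaving only 5.
Block 1, plot 7: block 1 has {1, 2, 3, 5, 6, 7} and plot 7 has {1, 2, 5, 7}, leaving only 4.
Block 5, plot 7: block 5 has {1, 2, 5, 6} and plot 7 has {1, 2, 4, 5, 7}, leaving only 3.
Block 5, plot 2: block 5 has {1, 2, 3, 5, 6} and plot 2 has {1, 2, 4, 5}, leaving only 7.
Block 5, plot 3: block 5 has {1, 2, 3, 5, 6, 7} and plot 3 has {1, 2, 3, 5, 6}, leaving only 4.
So block 5 reads: 2 7 4 6 5 1 3.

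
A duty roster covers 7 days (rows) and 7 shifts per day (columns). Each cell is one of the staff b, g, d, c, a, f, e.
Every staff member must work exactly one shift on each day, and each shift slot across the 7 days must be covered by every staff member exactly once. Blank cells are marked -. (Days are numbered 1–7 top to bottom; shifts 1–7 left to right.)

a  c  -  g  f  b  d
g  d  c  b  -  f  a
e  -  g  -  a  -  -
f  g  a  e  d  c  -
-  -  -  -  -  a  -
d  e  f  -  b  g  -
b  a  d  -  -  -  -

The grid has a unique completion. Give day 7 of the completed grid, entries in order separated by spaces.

b a d f c e g

Day 7, shift 6: day 7 has {b, d, a} and shift 6 has {b, g, c, a, f}, leaving only e.
Day 1, shift 3: day 1 has {b, g, d, c, a, f} and shift 3 has {g, d, c, a, f}, leaving only e.
Day 2, shift 5: day 2 has {b, g, d, c, a, f} and shift 5 has {b, d, a, f}, leaving only e.
Day 3, shift 6: day 3 has {g, a, e} and shift 6 has {b, g, c, a, f, e}, leaving only d.
Day 4, shift 7: day 4 has {g, d, c, a, f, e} and shift 7 has {d, a}, leaving only b.
Day 5, shift 1: day 5 has {a} and shift 1 has {b, g, d, a, f, e}, leaving only c.
Day 5, shift 3: day 5 has {c, a} and shift 3 has {g, d, c, a, f, e}, leaving only b.
Day 5, shift 2: day 5 has {b, c, a} and shift 2 has {g, d, c, a, e}, leaving only f.
Day 3, shift 2: day 3 has {g, d, a, e} and shift 2 has {g, d, c, a, f, e}, leaving only b.
Day 5, shift 4: day 5 has {b, c, a, f} and shift 4 has {b, g, e}, leaving only d.
Day 5, shift 5: day 5 has {b, d, c, a, f} and shift 5 has {b, d, a, f, e}, leaving only g.
Day 7, shift 5: day 7 has {b, d, a, e} and shift 5 has {b, g, d, a, f, e}, leaving only c.
Day 7, shift 4: day 7 has {b, d, c, a, e} and shift 4 has {b, g, d, e}, leaving only f.
Day 7, shift 7: day 7 has {b, d, c, a, f, e} and shift 7 has {b, d, a}, leaving only g.
So day 7 reads: b a d f c e g.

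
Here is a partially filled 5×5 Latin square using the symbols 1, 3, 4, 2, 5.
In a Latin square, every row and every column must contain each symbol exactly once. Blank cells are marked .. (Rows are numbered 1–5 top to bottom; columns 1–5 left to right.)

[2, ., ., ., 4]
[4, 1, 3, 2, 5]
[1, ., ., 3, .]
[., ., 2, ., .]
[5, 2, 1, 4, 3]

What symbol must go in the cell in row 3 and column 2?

Row 1, column 3: row 1 has {4, 2} and column 3 has {1, 3, 2}, leaving only 5.
Row 1, column 2: row 1 has {4, 2, 5} and column 2 has {1, 2}, leaving only 3.
Row 1, column 4: row 1 has {3, 4, 2, 5} and column 4 has {3, 4, 2}, leaving only 1.
Row 3, column 3: row 3 has {1, 3} and column 3 has {1, 3, 2, 5}, leaving only 4.
Row 3 already has {1, 3, 4} and column 2 already has {1, 3, 2}, so row 3, column 2 must be 5.

5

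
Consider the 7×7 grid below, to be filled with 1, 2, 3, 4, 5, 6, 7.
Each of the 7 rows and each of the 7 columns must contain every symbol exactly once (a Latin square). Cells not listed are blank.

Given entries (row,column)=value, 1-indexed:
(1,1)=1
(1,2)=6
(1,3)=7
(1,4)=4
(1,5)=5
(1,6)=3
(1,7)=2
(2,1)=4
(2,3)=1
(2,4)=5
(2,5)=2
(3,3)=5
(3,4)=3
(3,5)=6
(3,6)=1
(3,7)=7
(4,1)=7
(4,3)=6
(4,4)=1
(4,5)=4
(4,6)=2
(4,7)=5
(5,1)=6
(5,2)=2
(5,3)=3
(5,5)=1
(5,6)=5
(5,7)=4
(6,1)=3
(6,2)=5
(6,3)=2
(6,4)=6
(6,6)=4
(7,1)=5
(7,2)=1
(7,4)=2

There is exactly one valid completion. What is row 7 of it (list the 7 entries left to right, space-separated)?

Row 7, column 3: row 7 has {1, 2, 5} and column 3 has {1, 2, 3, 5, 6, 7}, leaving only 4.
Row 3, column 1: row 3 has {1, 3, 5, 6, 7} and column 1 has {1, 3, 4, 5, 6, 7}, leaving only 2.
Row 3, column 2: row 3 has {1, 2, 3, 5, 6, 7} and column 2 has {1, 2, 5, 6}, leaving only 4.
Row 4, column 2: row 4 has {1, 2, 4, 5, 6, 7} and column 2 has {1, 2, 4, 5, 6}, leaving only 3.
Row 2, column 2: row 2 has {1, 2, 4, 5} and column 2 has {1, 2, 3, 4, 5, 6}, leaving only 7.
Row 2, column 6: row 2 has {1, 2, 4, 5, 7} and column 6 has {1, 2, 3, 4, 5}, leaving only 6.
Row 7, column 6: row 7 has {1, 2, 4, 5} and column 6 has {1, 2, 3, 4, 5, 6}, leaving only 7.
Row 7, column 5: row 7 has {1, 2, 4, 5, 7} and column 5 has {1, 2, 4, 5, 6}, leaving only 3.
Row 7, column 7: row 7 has {1, 2, 3, 4, 5, 7} and column 7 has {2, 4, 5, 7}, leaving only 6.
So row 7 reads: 5 1 4 2 3 7 6.

5 1 4 2 3 7 6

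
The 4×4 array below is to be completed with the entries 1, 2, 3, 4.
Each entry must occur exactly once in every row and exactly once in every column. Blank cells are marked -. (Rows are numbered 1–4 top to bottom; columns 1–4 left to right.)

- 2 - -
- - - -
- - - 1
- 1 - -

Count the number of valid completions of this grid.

16

Row 1, column 1: eliminating its row and column leaves {1, 3, 4}.
Row 1, column 3: eliminating its row and column leaves {1, 3, 4}.
Row 1, column 4: eliminating its row and column leaves {3, 4}.
Row 2, column 1: eliminating its row and column leaves {1, 2, 3, 4}.
Row 2, column 2: eliminating its row and column leaves {3, 4}.
Row 2, column 3: eliminating its row and column leaves {1, 2, 3, 4}.
Row 2, column 4: eliminating its row and column leaves {2, 3, 4}.
Row 3, column 1: eliminating its row and column leaves {2, 3, 4}.
Row 3, column 2: eliminating its row and column leaves {3, 4}.
Row 3, column 3: eliminating its row and column leaves {2, 3, 4}.
Row 4, column 1: eliminating its row and column leaves {2, 3, 4}.
Row 4, column 3: eliminating its row and column leaves {2, 3, 4}.
Row 4, column 4: eliminating its row and column leaves {2, 3, 4}.
Enumerating the assignments across these blanks that avoid any row or column repeat gives 16 completions.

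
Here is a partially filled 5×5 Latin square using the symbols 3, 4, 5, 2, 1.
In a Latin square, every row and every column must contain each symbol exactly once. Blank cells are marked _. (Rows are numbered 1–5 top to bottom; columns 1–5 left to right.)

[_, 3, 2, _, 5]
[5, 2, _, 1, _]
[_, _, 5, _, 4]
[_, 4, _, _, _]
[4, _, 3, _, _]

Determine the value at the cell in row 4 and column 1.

Row 1, column 1: row 1 has {3, 5, 2} and column 1 has {4, 5}, leaving only 1.
Row 1, column 4: row 1 has {3, 5, 2, 1} and column 4 has {1}, leaving only 4.
Row 2, column 3: row 2 has {5, 2, 1} and column 3 has {3, 5, 2}, leaving only 4.
Row 2, column 5: row 2 has {4, 5, 2, 1} and column 5 has {4, 5}, leaving only 3.
Row 3, column 2: row 3 has {4, 5} and column 2 has {3, 4, 2}, leaving only 1.
Row 4, column 3: row 4 has {4} and column 3 has {3, 4, 5, 2}, leaving only 1.
Row 4, column 5: row 4 has {4, 1} and column 5 has {3, 4, 5}, leaving only 2.
Row 4 already has {4, 2, 1} and column 1 already has {4, 5, 1}, so row 4, column 1 must be 3.

3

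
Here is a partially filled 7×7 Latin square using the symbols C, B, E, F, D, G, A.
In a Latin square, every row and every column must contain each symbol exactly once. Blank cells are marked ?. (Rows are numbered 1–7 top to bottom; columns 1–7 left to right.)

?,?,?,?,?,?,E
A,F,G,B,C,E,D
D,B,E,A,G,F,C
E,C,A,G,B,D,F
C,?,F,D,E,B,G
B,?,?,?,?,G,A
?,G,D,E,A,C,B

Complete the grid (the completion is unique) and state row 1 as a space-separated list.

G D B C F A E

Row 1, column 6: row 1 has {E} and column 6 has {C, B, E, F, D, G}, leaving only A.
Row 1, column 2: row 1 has {E, A} and column 2 has {C, B, F, G}, leaving only D.
Row 1, column 5: row 1 has {E, D, A} and column 5 has {C, B, E, G, A}, leaving only F.
Row 1, column 1: row 1 has {E, F, D, A} and column 1 has {C, B, E, D, A}, leaving only G.
Row 1, column 4: row 1 has {E, F, D, G, A} and column 4 has {B, E, D, G, A}, leaving only C.
Row 1, column 3: row 1 has {C, E, F, D, G, A} and column 3 has {E, F, D, G, A}, leaving only B.
So row 1 reads: G D B C F A E.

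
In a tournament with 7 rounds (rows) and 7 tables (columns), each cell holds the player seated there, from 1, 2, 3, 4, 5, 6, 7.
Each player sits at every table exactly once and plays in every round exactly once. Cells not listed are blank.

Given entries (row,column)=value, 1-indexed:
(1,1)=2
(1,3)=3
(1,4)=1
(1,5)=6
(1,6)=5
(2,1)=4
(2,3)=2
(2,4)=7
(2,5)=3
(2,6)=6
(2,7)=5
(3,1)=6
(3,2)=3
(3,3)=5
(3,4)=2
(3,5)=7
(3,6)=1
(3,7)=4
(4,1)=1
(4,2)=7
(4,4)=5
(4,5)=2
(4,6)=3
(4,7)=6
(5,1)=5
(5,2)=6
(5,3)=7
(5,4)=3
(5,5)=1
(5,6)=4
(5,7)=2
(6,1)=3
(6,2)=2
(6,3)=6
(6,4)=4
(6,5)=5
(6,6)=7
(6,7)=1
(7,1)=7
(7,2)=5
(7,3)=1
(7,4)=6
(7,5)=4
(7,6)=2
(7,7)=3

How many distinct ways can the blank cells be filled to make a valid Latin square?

Round 1, table 2: eliminating its round and table leaves {4}.
Round 1, table 7: eliminating its round and table leaves {7}.
Round 2, table 2: eliminating its round and table leaves {1}.
Round 4, table 3: eliminating its round and table leaves {4}.
Only one assignment across all blanks avoids any round or table repeat, giving 1 completion.

1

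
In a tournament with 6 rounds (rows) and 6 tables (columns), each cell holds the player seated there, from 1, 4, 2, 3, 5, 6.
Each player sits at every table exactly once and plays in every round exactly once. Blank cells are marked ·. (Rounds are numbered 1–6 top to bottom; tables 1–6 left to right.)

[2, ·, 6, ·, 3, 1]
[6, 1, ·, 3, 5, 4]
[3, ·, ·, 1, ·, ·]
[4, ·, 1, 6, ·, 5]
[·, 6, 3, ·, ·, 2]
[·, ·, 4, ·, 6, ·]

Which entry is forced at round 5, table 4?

4

Round 2, table 3: round 2 has {1, 4, 3, 5, 6} and table 3 has {1, 4, 3, 6}, leaving only 2.
Round 3, table 3: round 3 has {1, 3} and table 3 has {1, 4, 2, 3, 6}, leaving only 5.
Round 3, table 6: round 3 has {1, 3, 5} and table 6 has {1, 4, 2, 5}, leaving only 6.
Round 4, table 5: round 4 has {1, 4, 5, 6} and table 5 has {3, 5, 6}, leaving only 2.
Round 3, table 5: round 3 has {1, 3, 5, 6} and table 5 has {2, 3, 5, 6}, leaving only 4.
Round 3, table 2: round 3 has {1, 4, 3, 5, 6} and table 2 has {1, 6}, leaving only 2.
Round 4, table 2: round 4 has {1, 4, 2, 5, 6} and table 2 has {1, 2, 6}, leaving only 3.
Round 5, table 5: round 5 has {2, 3, 6} and table 5 has {4, 2, 3, 5, 6}, leaving only 1.
Round 5, table 1: round 5 has {1, 2, 3, 6} and table 1 has {4, 2, 3, 6}, leaving only 5.
Round 5 already has {1, 2, 3, 5, 6} and table 4 already has {1, 3, 6}, so round 5, table 4 must be 4.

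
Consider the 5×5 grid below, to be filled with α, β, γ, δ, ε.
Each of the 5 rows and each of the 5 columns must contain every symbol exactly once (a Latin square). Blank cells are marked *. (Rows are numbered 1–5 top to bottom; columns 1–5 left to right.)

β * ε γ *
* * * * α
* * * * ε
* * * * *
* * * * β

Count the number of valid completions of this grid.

56

Row 1, column 2: eliminating its row and column leaves {α, δ}.
Row 1, column 5: eliminating its row and column leaves {δ}.
Row 2, column 1: eliminating its row and column leaves {γ, δ, ε}.
Row 2, column 2: eliminating its row and column leaves {β, γ, δ, ε}.
Row 2, column 3: eliminating its row and column leaves {β, γ, δ}.
Row 2, column 4: eliminating its row and column leaves {β, δ, ε}.
Row 3, column 1: eliminating its row and column leaves {α, γ, δ}.
Row 3, column 2: eliminating its row and column leaves {α, β, γ, δ}.
Row 3, column 3: eliminating its row and column leaves {α, β, γ, δ}.
Row 3, column 4: eliminating its row and column leaves {α, β, δ}.
Row 4, column 1: eliminating its row and column leaves {α, γ, δ, ε}.
Row 4, column 2: eliminating its row and column leaves {α, β, γ, δ, ε}.
Row 4, column 3: eliminating its row and column leaves {α, β, γ, δ}.
Row 4, column 4: eliminating its row and column leaves {α, β, δ, ε}.
Row 4, column 5: eliminating its row and column leaves {γ, δ}.
Row 5, column 1: eliminating its row and column leaves {α, γ, δ, ε}.
Row 5, column 2: eliminating its row and column leaves {α, γ, δ, ε}.
Row 5, column 3: eliminating its row and column leaves {α, γ, δ}.
Row 5, column 4: eliminating its row and column leaves {α, δ, ε}.
Enumerating the assignments across these blanks that avoid any row or column repeat gives 56 completions.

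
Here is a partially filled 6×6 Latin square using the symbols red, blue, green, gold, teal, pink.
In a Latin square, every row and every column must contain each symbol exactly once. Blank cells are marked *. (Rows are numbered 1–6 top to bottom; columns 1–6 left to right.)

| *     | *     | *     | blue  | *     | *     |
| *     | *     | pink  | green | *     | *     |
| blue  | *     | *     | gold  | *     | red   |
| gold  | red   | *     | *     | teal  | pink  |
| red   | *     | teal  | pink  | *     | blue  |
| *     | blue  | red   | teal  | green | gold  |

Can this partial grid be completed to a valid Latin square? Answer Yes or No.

No

Row 4, column 4: row 4 together with column 4 already contain {red, blue, green, gold, teal, pink} — every symbol — so nothing can go there. The grid has no valid completion.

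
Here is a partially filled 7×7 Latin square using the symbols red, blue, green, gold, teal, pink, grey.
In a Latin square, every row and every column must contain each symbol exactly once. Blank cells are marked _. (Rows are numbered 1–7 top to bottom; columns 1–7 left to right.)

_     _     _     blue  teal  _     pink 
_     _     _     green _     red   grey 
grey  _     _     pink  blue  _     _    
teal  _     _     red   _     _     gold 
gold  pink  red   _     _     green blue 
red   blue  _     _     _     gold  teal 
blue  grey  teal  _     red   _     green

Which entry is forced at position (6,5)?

Row 1, column 1: row 1 has {blue, teal, pink} and column 1 has {red, blue, gold, teal, grey}, leaving only green.
Row 1, column 6: row 1 has {blue, green, teal, pink} and column 6 has {red, green, gold}, leaving only grey.
Row 1, column 3: row 1 has {blue, green, teal, pink, grey} and column 3 has {red, teal}, leaving only gold.
Row 1, column 2: row 1 has {blue, green, gold, teal, pink, grey} and column 2 has {blue, pink, grey}, leaving only red.
Row 2, column 1: row 2 has {red, green, grey} and column 1 has {red, blue, green, gold, teal, grey}, leaving only pink.
Row 2, column 3: row 2 has {red, green, pink, grey} and column 3 has {red, gold, teal}, leaving only blue.
Row 2, column 5: row 2 has {red, blue, green, pink, grey} and column 5 has {red, blue, teal}, leaving only gold.
Row 2, column 2: row 2 has {red, blue, green, gold, pink, grey} and column 2 has {red, blue, pink, grey}, leaving only teal.
Row 3, column 3: row 3 has {blue, pink, grey} and column 3 has {red, blue, gold, teal}, leaving only green.
Row 3, column 2: row 3 has {blue, green, pink, grey} and column 2 has {red, blue, teal, pink, grey}, leaving only gold.
Row 3, column 6: row 3 has {blue, green, gold, pink, grey} and column 6 has {red, green, gold, grey}, leaving only teal.
Row 3, column 7: row 3 has {blue, green, gold, teal, pink, grey} and column 7 has {blue, green, gold, teal, pink, grey}, leaving only red.
Row 4, column 2: row 4 has {red, gold, teal} and column 2 has {red, blue, gold, teal, pink, grey}, leaving only green.
Row 5, column 5: row 5 has {red, blue, green, gold, pink} and column 5 has {red, blue, gold, teal}, leaving only grey.
Row 4, column 5: row 4 has {red, green, gold, teal} and column 5 has {red, blue, gold, teal, grey}, leaving only pink.
Row 6 already has {red, blue, gold, teal} and column 5 already has {red, blue, gold, teal, pink, grey}, so row 6, column 5 must be green.

green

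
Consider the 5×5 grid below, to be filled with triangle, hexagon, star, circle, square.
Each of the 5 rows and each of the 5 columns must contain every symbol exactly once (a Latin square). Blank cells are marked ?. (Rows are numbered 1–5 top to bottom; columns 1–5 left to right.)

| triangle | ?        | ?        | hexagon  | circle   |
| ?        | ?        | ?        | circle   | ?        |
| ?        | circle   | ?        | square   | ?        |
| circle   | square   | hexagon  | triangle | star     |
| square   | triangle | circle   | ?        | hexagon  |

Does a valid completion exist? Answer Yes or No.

Yes

No row or column among the givens repeats a symbol, and propagating forced cells runs into no contradiction.
One valid completion exists (for instance, triangle star square hexagon circle / star hexagon triangle circle square / hexagon circle star square triangle / circle square hexagon triangle star / square triangle circle star hexagon).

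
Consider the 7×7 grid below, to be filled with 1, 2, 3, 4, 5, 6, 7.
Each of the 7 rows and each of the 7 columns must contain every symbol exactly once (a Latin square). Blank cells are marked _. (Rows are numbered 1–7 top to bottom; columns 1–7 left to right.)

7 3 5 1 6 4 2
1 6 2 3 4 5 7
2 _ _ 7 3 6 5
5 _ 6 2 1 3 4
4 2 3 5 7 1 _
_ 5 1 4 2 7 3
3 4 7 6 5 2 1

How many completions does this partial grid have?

Row 3, column 2: eliminating its row and column leaves {1}.
Row 3, column 3: eliminating its row and column leaves {4}.
Row 4, column 2: eliminating its row and column leaves {7}.
Row 5, column 7: eliminating its row and column leaves {6}.
Row 6, column 1: eliminating its row and column leaves {6}.
Only one assignment across all blanks avoids any row or column repeat, giving 1 completion.

1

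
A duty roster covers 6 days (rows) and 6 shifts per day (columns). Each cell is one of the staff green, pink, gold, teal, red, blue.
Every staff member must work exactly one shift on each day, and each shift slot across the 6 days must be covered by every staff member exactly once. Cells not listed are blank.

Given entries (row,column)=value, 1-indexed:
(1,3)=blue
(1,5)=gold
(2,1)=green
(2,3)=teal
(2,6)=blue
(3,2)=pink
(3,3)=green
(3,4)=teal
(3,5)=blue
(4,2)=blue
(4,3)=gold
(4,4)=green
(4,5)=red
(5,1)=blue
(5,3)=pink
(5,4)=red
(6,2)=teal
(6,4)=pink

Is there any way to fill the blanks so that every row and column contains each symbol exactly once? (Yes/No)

Day 1, shift 4: day 1 together with shift 4 already contain {green, pink, gold, teal, red, blue} — every symbol — so nothing can go there. The grid has no valid completion.

No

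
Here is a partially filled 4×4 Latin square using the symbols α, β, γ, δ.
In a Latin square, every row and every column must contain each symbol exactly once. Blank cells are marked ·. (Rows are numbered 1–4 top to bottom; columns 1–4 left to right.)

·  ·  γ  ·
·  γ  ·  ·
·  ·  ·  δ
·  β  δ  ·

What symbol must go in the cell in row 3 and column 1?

γ

Row 3, column 2: row 3 has {δ} and column 2 has {β, γ}, leaving only α.
Row 1, column 2: row 1 has {γ} and column 2 has {α, β, γ}, leaving only δ.
Row 3, column 3: row 3 has {α, δ} and column 3 has {γ, δ}, leaving only β.
Row 3 already has {α, β, δ} and column 1 already has {}, so row 3, column 1 must be γ.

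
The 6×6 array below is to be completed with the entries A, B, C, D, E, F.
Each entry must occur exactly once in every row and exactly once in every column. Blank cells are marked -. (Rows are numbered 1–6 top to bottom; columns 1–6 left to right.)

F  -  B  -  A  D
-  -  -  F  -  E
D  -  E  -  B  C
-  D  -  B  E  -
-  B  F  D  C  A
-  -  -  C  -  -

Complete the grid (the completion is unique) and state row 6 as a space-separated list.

A E D C F B

Row 1, column 4: row 1 has {A, B, D, F} and column 4 has {B, C, D, F}, leaving only E.
Row 1, column 2: row 1 has {A, B, D, E, F} and column 2 has {B, D}, leaving only C.
Row 2, column 2: row 2 has {E, F} and column 2 has {B, C, D}, leaving only A.
Row 2, column 5: row 2 has {A, E, F} and column 5 has {A, B, C, E}, leaving only D.
Row 6, column 5: row 6 has {C} and column 5 has {A, B, C, D, E}, leaving only F.
Row 6, column 2: row 6 has {C, F} and column 2 has {A, B, C, D}, leaving only E.
Row 6, column 6: row 6 has {C, E, F} and column 6 has {A, C, D, E}, leaving only B.
Row 6, column 1: row 6 has {B, C, E, F} and column 1 has {D, F}, leaving only A.
Row 6, column 3: row 6 has {A, B, C, E, F} and column 3 has {B, E, F}, leaving only D.
So row 6 reads: A E D C F B.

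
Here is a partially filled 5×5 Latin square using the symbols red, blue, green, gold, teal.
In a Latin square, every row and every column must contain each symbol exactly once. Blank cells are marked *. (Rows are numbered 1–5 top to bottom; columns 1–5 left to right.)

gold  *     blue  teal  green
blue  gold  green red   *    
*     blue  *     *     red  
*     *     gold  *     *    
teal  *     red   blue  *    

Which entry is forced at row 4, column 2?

teal

Row 1, column 2: row 1 has {blue, green, gold, teal} and column 2 has {blue, gold}, leaving only red.
Row 2, column 5: row 2 has {red, blue, green, gold} and column 5 has {red, green}, leaving only teal.
Row 3, column 1: row 3 has {red, blue} and column 1 has {blue, gold, teal}, leaving only green.
Row 3, column 3: row 3 has {red, blue, green} and column 3 has {red, blue, green, gold}, leaving only teal.
Row 3, column 4: row 3 has {red, blue, green, teal} and column 4 has {red, blue, teal}, leaving only gold.
Row 4, column 1: row 4 has {gold} and column 1 has {blue, green, gold, teal}, leaving only red.
Row 4, column 4: row 4 has {red, gold} and column 4 has {red, blue, gold, teal}, leaving only green.
Row 4 already has {red, green, gold} and column 2 already has {red, blue, gold}, so row 4, column 2 must be teal.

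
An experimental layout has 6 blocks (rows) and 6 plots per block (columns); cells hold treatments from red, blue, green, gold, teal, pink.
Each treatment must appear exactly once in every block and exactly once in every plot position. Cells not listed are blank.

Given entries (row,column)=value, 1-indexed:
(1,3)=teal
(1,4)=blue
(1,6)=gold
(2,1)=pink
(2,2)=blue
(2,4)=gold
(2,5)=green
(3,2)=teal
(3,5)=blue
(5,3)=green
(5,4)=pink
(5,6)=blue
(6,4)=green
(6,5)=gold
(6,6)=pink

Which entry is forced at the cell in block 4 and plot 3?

Block 2, plot 3: block 2 has {blue, green, gold, pink} and plot 3 has {green, teal}, leaving only red.
Block 2, plot 6: block 2 has {red, blue, green, gold, pink} and plot 6 has {blue, gold, pink}, leaving only teal.
Block 3, plot 4: block 3 has {blue, teal} and plot 4 has {blue, green, gold, pink}, leaving only red.
Block 3, plot 6: block 3 has {red, blue, teal} and plot 6 has {blue, gold, teal, pink}, leaving only green.
Block 3, plot 1: block 3 has {red, blue, green, teal} and plot 1 has {pink}, leaving only gold.
Block 3, plot 3: block 3 has {red, blue, green, gold, teal} and plot 3 has {red, green, teal}, leaving only pink.
Block 4, plot 4: block 4 has {} and plot 4 has {red, blue, green, gold, pink}, leaving only teal.
Block 4, plot 6: block 4 has {teal} and plot 6 has {blue, green, gold, teal, pink}, leaving only red.
Block 4, plot 5: block 4 has {red, teal} and plot 5 has {blue, green, gold}, leaving only pink.
Block 1, plot 5: block 1 has {blue, gold, teal} and plot 5 has {blue, green, gold, pink}, leaving only red.
Block 1, plot 1: block 1 has {red, blue, gold, teal} and plot 1 has {gold, pink}, leaving only green.
Block 1, plot 2: block 1 has {red, blue, green, gold, teal} and plot 2 has {blue, teal}, leaving only pink.
Block 4, plot 1: block 4 has {red, teal, pink} and plot 1 has {green, gold, pink}, leaving only blue.
Block 4 already has {red, blue, teal, pink} and plot 3 already has {red, green, teal, pink}, so block 4, plot 3 must be gold.

gold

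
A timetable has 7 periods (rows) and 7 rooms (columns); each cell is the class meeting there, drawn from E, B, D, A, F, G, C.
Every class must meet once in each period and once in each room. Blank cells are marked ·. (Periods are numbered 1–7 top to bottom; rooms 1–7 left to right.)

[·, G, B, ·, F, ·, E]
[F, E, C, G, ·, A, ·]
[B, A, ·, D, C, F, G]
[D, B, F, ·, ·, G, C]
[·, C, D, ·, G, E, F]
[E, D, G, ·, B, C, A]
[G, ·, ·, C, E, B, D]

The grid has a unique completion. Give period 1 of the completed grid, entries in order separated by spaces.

Period 1, room 4: period 1 has {E, B, F, G} and room 4 has {D, G, C}, leaving only A.
Period 1, room 1: period 1 has {E, B, A, F, G} and room 1 has {E, B, D, F, G}, leaving only C.
Period 1, room 6: period 1 has {E, B, A, F, G, C} and room 6 has {E, B, A, F, G, C}, leaving only D.
So period 1 reads: C G B A F D E.

C G B A F D E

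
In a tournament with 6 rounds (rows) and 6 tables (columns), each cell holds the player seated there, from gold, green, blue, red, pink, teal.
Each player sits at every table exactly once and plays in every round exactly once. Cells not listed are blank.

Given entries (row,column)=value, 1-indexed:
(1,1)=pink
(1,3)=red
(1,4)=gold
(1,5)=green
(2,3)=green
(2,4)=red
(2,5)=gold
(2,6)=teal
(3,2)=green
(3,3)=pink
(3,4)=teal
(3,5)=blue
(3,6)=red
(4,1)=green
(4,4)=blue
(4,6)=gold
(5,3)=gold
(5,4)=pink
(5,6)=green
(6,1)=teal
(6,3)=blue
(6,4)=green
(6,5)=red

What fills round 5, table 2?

blue

Round 1, table 6: round 1 has {gold, green, red, pink} and table 6 has {gold, green, red, teal}, leaving only blue.
Round 1, table 2: round 1 has {gold, green, blue, red, pink} and table 2 has {green}, leaving only teal.
Round 2, table 1: round 2 has {gold, green, red, teal} and table 1 has {green, pink, teal}, leaving only blue.
Round 2, table 2: round 2 has {gold, green, blue, red, teal} and table 2 has {green, teal}, leaving only pink.
Round 3, table 1: round 3 has {green, blue, red, pink, teal} and table 1 has {green, blue, pink, teal}, leaving only gold.
Round 4, table 2: round 4 has {gold, green, blue} and table 2 has {green, pink, teal}, leaving only red.
Round 5 already has {gold, green, pink} and table 2 already has {green, red, pink, teal}, so round 5, table 2 must be blue.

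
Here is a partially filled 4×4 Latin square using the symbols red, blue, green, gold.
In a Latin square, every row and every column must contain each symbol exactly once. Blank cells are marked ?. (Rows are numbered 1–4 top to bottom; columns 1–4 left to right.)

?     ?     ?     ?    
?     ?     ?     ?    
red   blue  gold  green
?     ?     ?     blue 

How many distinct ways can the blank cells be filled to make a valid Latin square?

8

Row 1, column 1: eliminating its row and column leaves {blue, green, gold}.
Row 1, column 2: eliminating its row and column leaves {red, green, gold}.
Row 1, column 3: eliminating its row and column leaves {red, blue, green}.
Row 1, column 4: eliminating its row and column leaves {red, gold}.
Row 2, column 1: eliminating its row and column leaves {blue, green, gold}.
Row 2, column 2: eliminating its row and column leaves {red, green, gold}.
Row 2, column 3: eliminating its row and column leaves {red, blue, green}.
Row 2, column 4: eliminating its row and column leaves {red, gold}.
Row 4, column 1: eliminating its row and column leaves {green, gold}.
Row 4, column 2: eliminating its row and column leaves {red, green, gold}.
Row 4, column 3: eliminating its row and column leaves {red, green}.
Enumerating the assignments across these blanks that avoid any row or column repeat gives 8 completions.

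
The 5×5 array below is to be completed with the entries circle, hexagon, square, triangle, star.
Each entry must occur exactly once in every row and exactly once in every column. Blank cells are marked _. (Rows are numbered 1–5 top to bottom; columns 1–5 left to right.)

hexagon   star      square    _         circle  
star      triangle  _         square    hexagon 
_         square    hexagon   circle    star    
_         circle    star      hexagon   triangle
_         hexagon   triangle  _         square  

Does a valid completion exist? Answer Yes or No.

No row or column among the givens repeats a symbol, and propagating forced cells runs into no contradiction.
One valid completion exists (for instance, hexagon star square triangle circle / star triangle circle square hexagon / triangle square hexagon circle star / square circle star hexagon triangle / circle hexagon triangle star square).

Yes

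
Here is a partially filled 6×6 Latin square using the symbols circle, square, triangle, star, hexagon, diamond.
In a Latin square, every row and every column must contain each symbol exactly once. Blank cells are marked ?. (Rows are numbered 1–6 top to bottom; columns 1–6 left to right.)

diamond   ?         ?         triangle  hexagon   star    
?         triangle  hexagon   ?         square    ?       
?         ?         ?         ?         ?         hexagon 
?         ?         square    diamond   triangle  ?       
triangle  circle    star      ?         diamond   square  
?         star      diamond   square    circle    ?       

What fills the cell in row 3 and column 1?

square

Row 1, column 2: row 1 has {triangle, star, hexagon, diamond} and column 2 has {circle, triangle, star}, leaving only square.
Row 1, column 3: row 1 has {square, triangle, star, hexagon, diamond} and column 3 has {square, star, hexagon, diamond}, leaving only circle.
Row 3, column 2: row 3 has {hexagon} and column 2 has {circle, square, triangle, star}, leaving only diamond.
Row 3, column 3: row 3 has {hexagon, diamond} and column 3 has {circle, square, star, hexagon, diamond}, leaving only triangle.
Row 3, column 5: row 3 has {triangle, hexagon, diamond} and column 5 has {circle, square, triangle, hexagon, diamond}, leaving only star.
Row 3, column 4: row 3 has {triangle, star, hexagon, diamond} and column 4 has {square, triangle, diamond}, leaving only circle.
Row 3 already has {circle, triangle, star, hexagon, diamond} and column 1 already has {triangle, diamond}, so row 3, column 1 must be square.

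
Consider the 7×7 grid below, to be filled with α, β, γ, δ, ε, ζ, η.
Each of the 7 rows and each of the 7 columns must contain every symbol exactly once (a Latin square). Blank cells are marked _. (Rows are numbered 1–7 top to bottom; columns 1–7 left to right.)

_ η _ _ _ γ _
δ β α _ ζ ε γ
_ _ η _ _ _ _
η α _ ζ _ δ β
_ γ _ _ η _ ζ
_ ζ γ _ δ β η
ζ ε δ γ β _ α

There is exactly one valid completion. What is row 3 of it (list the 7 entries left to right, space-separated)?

Row 3, column 2: row 3 has {η} and column 2 has {α, β, γ, ε, ζ, η}, leaving only δ.
Row 3, column 7: row 3 has {δ, η} and column 7 has {α, β, γ, ζ, η}, leaving only ε.
Row 1, column 7: row 1 has {γ, η} and column 7 has {α, β, γ, ε, ζ, η}, leaving only δ.
Row 2, column 4: row 2 has {α, β, γ, δ, ε, ζ} and column 4 has {γ, ζ}, leaving only η.
Row 4, column 3: row 4 has {α, β, δ, ζ, η} and column 3 has {α, γ, δ, η}, leaving only ε.
Row 4, column 5: row 4 has {α, β, δ, ε, ζ, η} and column 5 has {β, δ, ζ, η}, leaving only γ.
Row 3, column 5: row 3 has {δ, ε, η} and column 5 has {β, γ, δ, ζ, η}, leaving only α.
Row 3, column 4: row 3 has {α, δ, ε, η} and column 4 has {γ, ζ, η}, leaving only β.
Row 3, column 1: row 3 has {α, β, δ, ε, η} and column 1 has {δ, ζ, η}, leaving only γ.
Row 3, column 6: row 3 has {α, β, γ, δ, ε, η} and column 6 has {β, γ, δ, ε}, leaving only ζ.
So row 3 reads: γ δ η β α ζ ε.

γ δ η β α ζ ε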